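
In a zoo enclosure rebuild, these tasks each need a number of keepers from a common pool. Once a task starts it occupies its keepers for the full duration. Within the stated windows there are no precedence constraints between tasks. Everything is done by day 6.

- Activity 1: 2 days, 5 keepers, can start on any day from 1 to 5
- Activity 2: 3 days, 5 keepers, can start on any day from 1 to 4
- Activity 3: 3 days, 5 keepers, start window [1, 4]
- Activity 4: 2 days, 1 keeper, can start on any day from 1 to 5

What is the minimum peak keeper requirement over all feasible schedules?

10

Early-start (Activity 1@1, Activity 2@1, Activity 3@1, Activity 4@1) gives peak 16: d1:16  d2:16  d3:10  d4:0  d5:0  d6:0.
Shift Activity 3→3, Activity 4→4.
Schedule Activity 1@1, Activity 2@1, Activity 3@3, Activity 4@4: d1:10  d2:10  d3:10  d4:6  d5:6  d6:0 — peak 10.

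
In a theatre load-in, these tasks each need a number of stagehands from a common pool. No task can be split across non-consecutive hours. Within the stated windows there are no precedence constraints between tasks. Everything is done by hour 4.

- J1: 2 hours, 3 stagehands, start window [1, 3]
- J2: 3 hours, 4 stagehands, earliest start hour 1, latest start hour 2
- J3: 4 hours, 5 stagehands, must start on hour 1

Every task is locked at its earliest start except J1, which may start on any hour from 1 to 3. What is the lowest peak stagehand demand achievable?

12

J1@1: h1:12  h2:12  h3:9  h4:5 → peak 12
J1@2: h1:9  h2:12  h3:12  h4:5 → peak 12
J1@3: h1:9  h2:9  h3:12  h4:8 → peak 12
Best is J1@1, peak 12.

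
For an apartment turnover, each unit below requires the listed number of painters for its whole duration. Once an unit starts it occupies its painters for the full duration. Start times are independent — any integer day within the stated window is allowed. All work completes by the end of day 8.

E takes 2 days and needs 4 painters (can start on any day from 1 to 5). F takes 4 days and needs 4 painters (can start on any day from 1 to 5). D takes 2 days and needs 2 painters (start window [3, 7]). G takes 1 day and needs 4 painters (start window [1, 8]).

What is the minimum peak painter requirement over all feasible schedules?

6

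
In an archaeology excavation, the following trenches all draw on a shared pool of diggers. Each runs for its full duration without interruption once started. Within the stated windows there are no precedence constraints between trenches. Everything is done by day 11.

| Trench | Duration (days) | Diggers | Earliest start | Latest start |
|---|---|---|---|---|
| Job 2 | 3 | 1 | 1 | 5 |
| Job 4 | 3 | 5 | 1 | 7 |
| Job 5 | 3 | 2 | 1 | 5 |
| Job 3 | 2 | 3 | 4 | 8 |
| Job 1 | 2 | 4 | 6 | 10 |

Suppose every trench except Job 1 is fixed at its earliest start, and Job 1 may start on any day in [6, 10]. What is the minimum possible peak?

Job 1@6: d1:8  d2:8  d3:8  d4:3  d5:3  d6:4  d7:4  d8:0  d9:0  d10:0  d11:0 → peak 8
Job 1@7: d1:8  d2:8  d3:8  d4:3  d5:3  d6:0  d7:4  d8:4  d9:0  d10:0  d11:0 → peak 8
Job 1@8: d1:8  d2:8  d3:8  d4:3  d5:3  d6:0  d7:0  d8:4  d9:4  d10:0  d11:0 → peak 8
Job 1@9: d1:8  d2:8  d3:8  d4:3  d5:3  d6:0  d7:0  d8:0  d9:4  d10:4  d11:0 → peak 8
Job 1@10: d1:8  d2:8  d3:8  d4:3  d5:3  d6:0  d7:0  d8:0  d9:0  d10:4  d11:4 → peak 8
Best is Job 1@6, peak 8.

8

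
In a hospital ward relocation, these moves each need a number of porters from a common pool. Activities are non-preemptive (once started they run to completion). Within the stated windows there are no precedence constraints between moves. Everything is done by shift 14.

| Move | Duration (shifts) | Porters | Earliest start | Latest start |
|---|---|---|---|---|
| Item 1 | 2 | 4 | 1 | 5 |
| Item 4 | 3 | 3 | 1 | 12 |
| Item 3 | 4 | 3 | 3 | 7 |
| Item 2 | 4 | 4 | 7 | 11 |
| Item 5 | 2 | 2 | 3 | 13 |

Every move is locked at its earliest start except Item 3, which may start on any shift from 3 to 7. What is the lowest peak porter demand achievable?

7

Item 3@3: s1:7  s2:7  s3:8  s4:5  s5:3  s6:3  s7:4  s8:4  s9:4  s10:4  s11:0  s12:0  s13:0  s14:0 → peak 8
Item 3@4: s1:7  s2:7  s3:5  s4:5  s5:3  s6:3  s7:7  s8:4  s9:4  s10:4  s11:0  s12:0  s13:0  s14:0 → peak 7
Item 3@5: s1:7  s2:7  s3:5  s4:2  s5:3  s6:3  s7:7  s8:7  s9:4  s10:4  s11:0  s12:0  s13:0  s14:0 → peak 7
Item 3@6: s1:7  s2:7  s3:5  s4:2  s5:0  s6:3  s7:7  s8:7  s9:7  s10:4  s11:0  s12:0  s13:0  s14:0 → peak 7
Item 3@7: s1:7  s2:7  s3:5  s4:2  s5:0  s6:0  s7:7  s8:7  s9:7  s10:7  s11:0  s12:0  s13:0  s14:0 → peak 7
Best is Item 3@4, peak 7.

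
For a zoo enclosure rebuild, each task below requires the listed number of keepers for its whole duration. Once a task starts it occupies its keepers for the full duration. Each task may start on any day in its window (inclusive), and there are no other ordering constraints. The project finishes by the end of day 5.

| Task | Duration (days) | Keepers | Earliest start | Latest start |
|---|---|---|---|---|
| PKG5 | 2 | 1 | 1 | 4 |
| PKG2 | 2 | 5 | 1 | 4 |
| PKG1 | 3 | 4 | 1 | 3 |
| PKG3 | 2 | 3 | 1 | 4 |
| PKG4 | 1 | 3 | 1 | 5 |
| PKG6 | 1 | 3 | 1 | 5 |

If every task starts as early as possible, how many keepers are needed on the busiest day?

Early-start schedule: PKG5@1, PKG2@1, PKG1@1, PKG3@1, PKG4@1, PKG6@1.
Load per day: day 1: 19, day 2: 13, day 3: 4, day 4: 0, day 5: 0.
Peak is 19.

19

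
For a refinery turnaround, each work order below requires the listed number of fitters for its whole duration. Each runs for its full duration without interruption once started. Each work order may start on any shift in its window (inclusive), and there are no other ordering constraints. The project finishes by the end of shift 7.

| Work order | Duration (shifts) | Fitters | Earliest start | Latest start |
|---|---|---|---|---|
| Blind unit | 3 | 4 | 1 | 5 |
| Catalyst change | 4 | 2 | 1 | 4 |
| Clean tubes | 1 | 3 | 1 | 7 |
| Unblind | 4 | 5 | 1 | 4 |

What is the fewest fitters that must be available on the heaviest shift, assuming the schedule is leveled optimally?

Early-start (Blind unit@1, Catalyst change@1, Clean tubes@1, Unblind@1) gives peak 14: s1:14  s2:11  s3:11  s4:7  s5:0  s6:0  s7:0.
Shift Catalyst change→2, Unblind→4.
Schedule Blind unit@1, Catalyst change@2, Clean tubes@1, Unblind@4: s1:7  s2:6  s3:6  s4:7  s5:7  s6:5  s7:5 — peak 7.
Total fitter-shifts = 43 over 7 shifts ⇒ peak ≥ ⌈43/7⌉ = 7, so 7 is optimal.

7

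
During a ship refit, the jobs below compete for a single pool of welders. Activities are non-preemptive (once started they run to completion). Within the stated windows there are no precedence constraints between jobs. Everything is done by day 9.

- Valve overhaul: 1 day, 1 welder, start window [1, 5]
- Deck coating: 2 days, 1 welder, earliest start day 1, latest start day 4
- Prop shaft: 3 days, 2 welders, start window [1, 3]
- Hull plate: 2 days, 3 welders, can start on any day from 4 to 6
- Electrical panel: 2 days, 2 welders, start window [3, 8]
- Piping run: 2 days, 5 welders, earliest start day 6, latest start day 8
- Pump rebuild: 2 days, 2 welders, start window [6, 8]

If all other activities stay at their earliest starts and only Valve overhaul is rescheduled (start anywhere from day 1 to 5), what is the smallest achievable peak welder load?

Valve overhaul@1: d1:4  d2:3  d3:4  d4:5  d5:3  d6:7  d7:7  d8:0  d9:0 → peak 7
Valve overhaul@2: d1:3  d2:4  d3:4  d4:5  d5:3  d6:7  d7:7  d8:0  d9:0 → peak 7
Valve overhaul@3: d1:3  d2:3  d3:5  d4:5  d5:3  d6:7  d7:7  d8:0  d9:0 → peak 7
Valve overhaul@4: d1:3  d2:3  d3:4  d4:6  d5:3  d6:7  d7:7  d8:0  d9:0 → peak 7
Valve overhaul@5: d1:3  d2:3  d3:4  d4:5  d5:4  d6:7  d7:7  d8:0  d9:0 → peak 7
Best is Valve overhaul@1, peak 7.

7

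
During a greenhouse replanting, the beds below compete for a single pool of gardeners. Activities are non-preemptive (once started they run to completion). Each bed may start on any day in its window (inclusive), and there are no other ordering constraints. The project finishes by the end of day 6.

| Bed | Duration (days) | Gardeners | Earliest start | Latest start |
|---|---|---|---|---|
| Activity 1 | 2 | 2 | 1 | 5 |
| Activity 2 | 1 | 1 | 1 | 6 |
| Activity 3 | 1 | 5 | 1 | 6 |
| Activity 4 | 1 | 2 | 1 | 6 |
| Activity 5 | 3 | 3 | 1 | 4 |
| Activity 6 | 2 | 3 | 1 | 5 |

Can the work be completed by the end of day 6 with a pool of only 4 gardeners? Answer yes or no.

Total gardener-days = 27; over 6 days the average is 27/6 > 4, so some day must exceed 4.

no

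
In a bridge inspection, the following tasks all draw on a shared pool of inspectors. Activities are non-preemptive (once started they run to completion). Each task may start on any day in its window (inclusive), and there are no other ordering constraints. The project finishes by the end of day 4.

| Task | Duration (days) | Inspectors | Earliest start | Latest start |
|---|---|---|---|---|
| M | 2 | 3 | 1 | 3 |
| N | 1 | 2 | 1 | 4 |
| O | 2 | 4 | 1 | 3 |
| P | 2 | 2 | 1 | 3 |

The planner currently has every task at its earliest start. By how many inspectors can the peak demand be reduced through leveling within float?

Early-start peak: d1:11  d2:9  d3:0  d4:0 ⇒ 11.
Leveled (M@1, N@1, O@3, P@2): d1:5  d2:5  d3:6  d4:4 ⇒ 6.
Reduction 11 − 6 = 5.

5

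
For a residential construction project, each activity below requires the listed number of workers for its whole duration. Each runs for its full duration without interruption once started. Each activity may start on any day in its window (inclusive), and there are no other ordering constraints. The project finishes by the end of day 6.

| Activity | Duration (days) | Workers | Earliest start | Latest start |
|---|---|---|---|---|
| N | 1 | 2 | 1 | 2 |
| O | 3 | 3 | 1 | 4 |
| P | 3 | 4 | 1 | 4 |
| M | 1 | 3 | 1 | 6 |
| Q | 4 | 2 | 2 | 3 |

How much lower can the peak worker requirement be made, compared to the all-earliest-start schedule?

6

Early-start peak: d1:12  d2:9  d3:9  d4:2  d5:2  d6:0 ⇒ 12.
Leveled (N@1, O@1, P@4, M@2, Q@3): d1:5  d2:6  d3:5  d4:6  d5:6  d6:6 ⇒ 6.
Reduction 12 − 6 = 6.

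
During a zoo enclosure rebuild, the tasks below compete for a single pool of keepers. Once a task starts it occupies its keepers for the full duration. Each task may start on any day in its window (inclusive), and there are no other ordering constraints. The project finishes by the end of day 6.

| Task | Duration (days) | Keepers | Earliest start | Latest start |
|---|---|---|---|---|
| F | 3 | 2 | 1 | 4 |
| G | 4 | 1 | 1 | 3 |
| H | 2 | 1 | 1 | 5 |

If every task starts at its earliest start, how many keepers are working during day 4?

At early start, day 4 has: G.
Demand: 1 = 1.

1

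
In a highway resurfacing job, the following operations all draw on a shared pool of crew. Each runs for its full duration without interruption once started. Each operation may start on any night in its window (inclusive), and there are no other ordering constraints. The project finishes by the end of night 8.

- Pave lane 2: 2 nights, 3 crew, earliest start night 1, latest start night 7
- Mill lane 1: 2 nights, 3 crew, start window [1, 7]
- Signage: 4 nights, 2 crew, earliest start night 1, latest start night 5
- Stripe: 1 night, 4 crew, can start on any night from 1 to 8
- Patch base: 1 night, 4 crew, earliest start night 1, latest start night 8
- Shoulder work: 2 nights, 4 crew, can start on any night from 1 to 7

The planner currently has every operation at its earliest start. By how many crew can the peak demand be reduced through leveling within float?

Early-start peak: n1:20  n2:12  n3:2  n4:2  n5:0  n6:0  n7:0  n8:0 ⇒ 20.
Leveled (Pave lane 2@1, Mill lane 1@3, Signage@1, Stripe@5, Patch base@6, Shoulder work@7): n1:5  n2:5  n3:5  n4:5  n5:4  n6:4  n7:4  n8:4 ⇒ 5.
Reduction 20 − 5 = 15.

15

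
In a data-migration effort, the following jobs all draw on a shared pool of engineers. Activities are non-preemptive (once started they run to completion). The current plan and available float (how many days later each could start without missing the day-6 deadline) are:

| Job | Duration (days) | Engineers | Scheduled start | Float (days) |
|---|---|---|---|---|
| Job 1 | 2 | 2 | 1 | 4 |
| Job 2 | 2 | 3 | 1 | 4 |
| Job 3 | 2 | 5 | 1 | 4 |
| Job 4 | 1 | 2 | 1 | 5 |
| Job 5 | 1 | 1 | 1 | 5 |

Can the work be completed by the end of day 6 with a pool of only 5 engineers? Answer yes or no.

yes

Schedule Job 1@1, Job 2@1, Job 3@3, Job 4@5, Job 5@5: d1:5  d2:5  d3:5  d4:5  d5:3  d6:0 — peak 5 ≤ 5.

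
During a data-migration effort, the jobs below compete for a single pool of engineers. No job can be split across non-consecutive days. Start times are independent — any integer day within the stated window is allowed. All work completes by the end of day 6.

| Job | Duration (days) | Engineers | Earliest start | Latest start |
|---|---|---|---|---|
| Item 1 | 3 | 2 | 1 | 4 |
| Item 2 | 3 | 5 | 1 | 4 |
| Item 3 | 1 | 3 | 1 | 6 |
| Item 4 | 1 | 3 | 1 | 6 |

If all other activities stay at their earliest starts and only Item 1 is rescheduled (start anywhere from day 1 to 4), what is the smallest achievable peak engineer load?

Item 1@1: d1:13  d2:7  d3:7  d4:0  d5:0  d6:0 → peak 13
Item 1@2: d1:11  d2:7  d3:7  d4:2  d5:0  d6:0 → peak 11
Item 1@3: d1:11  d2:5  d3:7  d4:2  d5:2  d6:0 → peak 11
Item 1@4: d1:11  d2:5  d3:5  d4:2  d5:2  d6:2 → peak 11
Best is Item 1@2, peak 11.

11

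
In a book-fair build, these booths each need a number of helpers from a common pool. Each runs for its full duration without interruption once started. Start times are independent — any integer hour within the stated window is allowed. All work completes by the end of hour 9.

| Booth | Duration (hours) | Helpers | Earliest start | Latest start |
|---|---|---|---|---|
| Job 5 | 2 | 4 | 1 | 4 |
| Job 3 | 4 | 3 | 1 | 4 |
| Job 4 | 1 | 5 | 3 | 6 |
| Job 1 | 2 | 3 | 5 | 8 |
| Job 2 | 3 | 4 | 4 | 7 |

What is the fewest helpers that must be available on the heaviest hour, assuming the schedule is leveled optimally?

7

Early-start (Job 5@1, Job 3@1, Job 4@3, Job 1@5, Job 2@4) gives peak 8: h1:7  h2:7  h3:8  h4:7  h5:7  h6:7  h7:0  h8:0  h9:0.
Shift Job 4→5, Job 1→6, Job 2→6.
Schedule Job 5@1, Job 3@1, Job 4@5, Job 1@6, Job 2@6: h1:7  h2:7  h3:3  h4:3  h5:5  h6:7  h7:7  h8:4  h9:0 — peak 7.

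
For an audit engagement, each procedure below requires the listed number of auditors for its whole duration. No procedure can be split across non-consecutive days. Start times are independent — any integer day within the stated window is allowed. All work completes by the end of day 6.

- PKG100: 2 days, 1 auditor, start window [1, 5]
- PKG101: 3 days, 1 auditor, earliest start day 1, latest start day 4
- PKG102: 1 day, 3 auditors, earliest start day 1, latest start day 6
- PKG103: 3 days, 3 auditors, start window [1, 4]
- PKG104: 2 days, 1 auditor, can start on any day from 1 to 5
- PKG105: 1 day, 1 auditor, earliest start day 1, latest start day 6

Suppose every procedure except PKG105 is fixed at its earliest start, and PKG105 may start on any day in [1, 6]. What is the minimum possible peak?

9

PKG105@1: d1:10  d2:6  d3:4  d4:0  d5:0  d6:0 → peak 10
PKG105@2: d1:9  d2:7  d3:4  d4:0  d5:0  d6:0 → peak 9
PKG105@3: d1:9  d2:6  d3:5  d4:0  d5:0  d6:0 → peak 9
PKG105@4: d1:9  d2:6  d3:4  d4:1  d5:0  d6:0 → peak 9
PKG105@5: d1:9  d2:6  d3:4  d4:0  d5:1  d6:0 → peak 9
PKG105@6: d1:9  d2:6  d3:4  d4:0  d5:0  d6:1 → peak 9
Best is PKG105@2, peak 9.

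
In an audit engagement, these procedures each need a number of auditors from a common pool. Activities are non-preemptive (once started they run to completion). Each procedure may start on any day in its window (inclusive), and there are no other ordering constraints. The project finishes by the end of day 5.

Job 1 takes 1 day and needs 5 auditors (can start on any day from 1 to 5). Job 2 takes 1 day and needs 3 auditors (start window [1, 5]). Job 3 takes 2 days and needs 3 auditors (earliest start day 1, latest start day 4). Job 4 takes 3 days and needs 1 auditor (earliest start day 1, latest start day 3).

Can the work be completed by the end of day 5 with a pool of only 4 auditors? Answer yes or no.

The minimum achievable peak is 5; 4 < 5, so no feasible schedule stays within the cap.

no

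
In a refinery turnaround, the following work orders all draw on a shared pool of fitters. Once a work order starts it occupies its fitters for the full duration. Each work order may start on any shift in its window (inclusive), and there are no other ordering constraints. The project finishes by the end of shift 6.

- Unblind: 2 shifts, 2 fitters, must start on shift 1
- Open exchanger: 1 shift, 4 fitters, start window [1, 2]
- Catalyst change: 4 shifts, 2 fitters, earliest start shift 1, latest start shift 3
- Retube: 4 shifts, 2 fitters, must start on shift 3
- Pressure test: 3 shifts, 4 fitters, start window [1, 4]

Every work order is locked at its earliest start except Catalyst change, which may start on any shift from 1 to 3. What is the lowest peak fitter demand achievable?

10

Catalyst change@1: s1:12  s2:8  s3:8  s4:4  s5:2  s6:2 → peak 12
Catalyst change@2: s1:10  s2:8  s3:8  s4:4  s5:4  s6:2 → peak 10
Catalyst change@3: s1:10  s2:6  s3:8  s4:4  s5:4  s6:4 → peak 10
Best is Catalyst change@2, peak 10.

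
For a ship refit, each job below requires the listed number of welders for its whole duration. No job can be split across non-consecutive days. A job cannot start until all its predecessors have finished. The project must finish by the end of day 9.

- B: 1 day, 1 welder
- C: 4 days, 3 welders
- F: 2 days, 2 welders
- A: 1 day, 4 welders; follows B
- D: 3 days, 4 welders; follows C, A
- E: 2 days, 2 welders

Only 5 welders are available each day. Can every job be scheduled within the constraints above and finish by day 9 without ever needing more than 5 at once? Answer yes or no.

Schedule B@1, C@1, F@2, A@6, D@7, E@4: d1:4  d2:5  d3:5  d4:5  d5:2  d6:4  d7:4  d8:4  d9:4 — peak 5 ≤ 5.

yes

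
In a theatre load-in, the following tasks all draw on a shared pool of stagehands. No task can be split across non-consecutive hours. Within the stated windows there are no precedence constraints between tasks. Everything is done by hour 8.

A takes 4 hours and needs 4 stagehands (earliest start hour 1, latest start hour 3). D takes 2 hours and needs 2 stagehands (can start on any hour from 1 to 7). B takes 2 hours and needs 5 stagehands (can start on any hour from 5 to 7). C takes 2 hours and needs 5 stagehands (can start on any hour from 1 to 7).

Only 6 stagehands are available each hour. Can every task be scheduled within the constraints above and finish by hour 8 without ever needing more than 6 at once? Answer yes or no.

yes

Schedule A@1, D@1, B@5, C@7: h1:6  h2:6  h3:4  h4:4  h5:5  h6:5  h7:5  h8:5 — peak 6 ≤ 6.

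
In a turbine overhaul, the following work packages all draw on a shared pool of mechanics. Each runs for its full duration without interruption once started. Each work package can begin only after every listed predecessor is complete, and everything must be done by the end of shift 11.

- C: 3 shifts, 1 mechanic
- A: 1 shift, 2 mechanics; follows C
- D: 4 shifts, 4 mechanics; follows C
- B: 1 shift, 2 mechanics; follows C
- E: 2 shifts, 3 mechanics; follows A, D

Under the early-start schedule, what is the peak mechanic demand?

8

Early-start schedule: C@1, A@4, D@4, B@4, E@8.
Load per shift: shift 1: 1, shift 2: 1, shift 3: 1, shift 4: 8, shift 5: 4, shift 6: 4, shift 7: 4, shift 8: 3, shift 9: 3, shift 10: 0, shift 11: 0.
Peak is 8.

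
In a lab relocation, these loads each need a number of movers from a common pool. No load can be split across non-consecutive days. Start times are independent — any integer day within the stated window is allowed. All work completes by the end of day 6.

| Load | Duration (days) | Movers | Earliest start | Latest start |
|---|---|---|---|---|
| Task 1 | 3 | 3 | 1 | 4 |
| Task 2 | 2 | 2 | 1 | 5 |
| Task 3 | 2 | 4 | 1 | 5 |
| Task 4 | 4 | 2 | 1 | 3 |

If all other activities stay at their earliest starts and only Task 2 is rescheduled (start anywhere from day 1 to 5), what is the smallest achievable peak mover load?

Task 2@1: d1:11  d2:11  d3:5  d4:2  d5:0  d6:0 → peak 11
Task 2@2: d1:9  d2:11  d3:7  d4:2  d5:0  d6:0 → peak 11
Task 2@3: d1:9  d2:9  d3:7  d4:4  d5:0  d6:0 → peak 9
Task 2@4: d1:9  d2:9  d3:5  d4:4  d5:2  d6:0 → peak 9
Task 2@5: d1:9  d2:9  d3:5  d4:2  d5:2  d6:2 → peak 9
Best is Task 2@3, peak 9.

9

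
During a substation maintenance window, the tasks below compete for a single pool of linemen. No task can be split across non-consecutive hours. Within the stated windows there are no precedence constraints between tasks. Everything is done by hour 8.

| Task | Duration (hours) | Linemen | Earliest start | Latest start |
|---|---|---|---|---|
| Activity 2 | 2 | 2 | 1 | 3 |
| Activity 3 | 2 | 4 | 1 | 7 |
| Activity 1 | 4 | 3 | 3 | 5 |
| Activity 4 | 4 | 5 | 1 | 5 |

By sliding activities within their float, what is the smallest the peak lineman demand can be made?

7

Early-start (Activity 2@1, Activity 3@1, Activity 1@3, Activity 4@1) gives peak 11: h1:11  h2:11  h3:8  h4:8  h5:3  h6:3  h7:0  h8:0.
Shift Activity 3→5, Activity 1→5.
Schedule Activity 2@1, Activity 3@5, Activity 1@5, Activity 4@1: h1:7  h2:7  h3:5  h4:5  h5:7  h6:7  h7:3  h8:3 — peak 7.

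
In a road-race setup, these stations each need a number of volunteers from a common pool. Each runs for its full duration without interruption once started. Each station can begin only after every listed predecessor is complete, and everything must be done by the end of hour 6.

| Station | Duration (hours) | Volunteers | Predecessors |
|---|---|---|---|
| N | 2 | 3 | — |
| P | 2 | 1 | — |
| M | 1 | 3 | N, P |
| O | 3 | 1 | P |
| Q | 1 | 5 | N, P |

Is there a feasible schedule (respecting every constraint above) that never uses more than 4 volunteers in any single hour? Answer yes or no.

no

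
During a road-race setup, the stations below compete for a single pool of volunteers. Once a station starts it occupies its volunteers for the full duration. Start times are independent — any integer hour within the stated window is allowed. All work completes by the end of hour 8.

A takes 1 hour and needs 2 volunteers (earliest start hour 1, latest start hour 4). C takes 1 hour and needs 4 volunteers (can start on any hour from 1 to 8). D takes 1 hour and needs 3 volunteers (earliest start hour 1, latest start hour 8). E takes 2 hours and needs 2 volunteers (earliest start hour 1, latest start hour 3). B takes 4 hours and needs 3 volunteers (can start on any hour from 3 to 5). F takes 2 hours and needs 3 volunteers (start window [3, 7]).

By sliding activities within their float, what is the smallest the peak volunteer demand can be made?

Early-start (A@1, C@1, D@1, E@1, B@3, F@3) gives peak 11: h1:11  h2:2  h3:6  h4:6  h5:3  h6:3  h7:0  h8:0.
Shift C→2, E→3, F→7.
Schedule A@1, C@2, D@1, E@3, B@3, F@7: h1:5  h2:4  h3:5  h4:5  h5:3  h6:3  h7:3  h8:3 — peak 5.

5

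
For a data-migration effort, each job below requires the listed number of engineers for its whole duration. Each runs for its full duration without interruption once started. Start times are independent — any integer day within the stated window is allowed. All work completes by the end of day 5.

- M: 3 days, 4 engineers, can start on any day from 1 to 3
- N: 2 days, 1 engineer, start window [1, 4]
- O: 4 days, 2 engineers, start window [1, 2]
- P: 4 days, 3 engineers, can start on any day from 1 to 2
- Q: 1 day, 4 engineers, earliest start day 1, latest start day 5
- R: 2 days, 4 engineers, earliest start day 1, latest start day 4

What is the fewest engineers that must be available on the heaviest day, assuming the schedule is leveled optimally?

10

Early-start (M@1, N@1, O@1, P@1, Q@1, R@1) gives peak 18: d1:18  d2:14  d3:9  d4:5  d5:0.
Shift Q→5, R→4.
Schedule M@1, N@1, O@1, P@1, Q@5, R@4: d1:10  d2:10  d3:9  d4:9  d5:8 — peak 10.
Total engineer-days = 46 over 5 days ⇒ peak ≥ ⌈46/5⌉ = 10, so 10 is optimal.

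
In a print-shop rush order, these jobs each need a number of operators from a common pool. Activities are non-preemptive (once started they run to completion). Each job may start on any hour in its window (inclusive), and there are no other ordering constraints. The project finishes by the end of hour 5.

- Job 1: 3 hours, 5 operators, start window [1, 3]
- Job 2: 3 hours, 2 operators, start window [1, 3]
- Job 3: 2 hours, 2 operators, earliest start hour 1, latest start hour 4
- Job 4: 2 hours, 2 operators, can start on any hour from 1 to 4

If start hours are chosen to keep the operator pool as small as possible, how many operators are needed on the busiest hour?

7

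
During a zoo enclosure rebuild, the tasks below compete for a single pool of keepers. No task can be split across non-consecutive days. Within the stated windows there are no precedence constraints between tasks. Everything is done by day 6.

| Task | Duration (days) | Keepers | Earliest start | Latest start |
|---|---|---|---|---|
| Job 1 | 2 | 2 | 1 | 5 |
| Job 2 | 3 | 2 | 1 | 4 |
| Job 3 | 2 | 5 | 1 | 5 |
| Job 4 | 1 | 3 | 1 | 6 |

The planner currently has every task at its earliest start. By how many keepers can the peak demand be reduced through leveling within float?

7

Early-start peak: d1:12  d2:9  d3:2  d4:0  d5:0  d6:0 ⇒ 12.
Leveled (Job 1@1, Job 2@1, Job 3@4, Job 4@3): d1:4  d2:4  d3:5  d4:5  d5:5  d6:0 ⇒ 5.
Reduction 12 − 5 = 7.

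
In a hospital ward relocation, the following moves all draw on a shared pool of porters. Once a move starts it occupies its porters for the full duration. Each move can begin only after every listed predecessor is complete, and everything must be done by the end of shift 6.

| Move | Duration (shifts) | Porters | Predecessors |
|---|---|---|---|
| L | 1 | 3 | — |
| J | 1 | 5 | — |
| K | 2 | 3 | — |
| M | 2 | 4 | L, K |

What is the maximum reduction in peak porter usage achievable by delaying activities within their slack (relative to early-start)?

6

Early-start peak: s1:11  s2:3  s3:4  s4:4  s5:0  s6:0 ⇒ 11.
Leveled (L@1, J@2, K@3, M@5): s1:3  s2:5  s3:3  s4:3  s5:4  s6:4 ⇒ 5.
Reduction 11 − 5 = 6.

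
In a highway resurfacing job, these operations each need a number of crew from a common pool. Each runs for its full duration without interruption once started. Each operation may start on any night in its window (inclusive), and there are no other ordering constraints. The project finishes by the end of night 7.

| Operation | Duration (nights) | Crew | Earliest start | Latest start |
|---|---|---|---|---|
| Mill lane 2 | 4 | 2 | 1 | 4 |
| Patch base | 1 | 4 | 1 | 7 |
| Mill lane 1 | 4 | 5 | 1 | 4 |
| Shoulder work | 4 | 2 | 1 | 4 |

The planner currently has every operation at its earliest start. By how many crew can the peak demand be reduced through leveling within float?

Early-start peak: n1:13  n2:9  n3:9  n4:9  n5:0  n6:0  n7:0 ⇒ 13.
Leveled (Mill lane 2@1, Patch base@1, Mill lane 1@2, Shoulder work@1): n1:8  n2:9  n3:9  n4:9  n5:5  n6:0  n7:0 ⇒ 9.
Reduction 13 − 9 = 4.

4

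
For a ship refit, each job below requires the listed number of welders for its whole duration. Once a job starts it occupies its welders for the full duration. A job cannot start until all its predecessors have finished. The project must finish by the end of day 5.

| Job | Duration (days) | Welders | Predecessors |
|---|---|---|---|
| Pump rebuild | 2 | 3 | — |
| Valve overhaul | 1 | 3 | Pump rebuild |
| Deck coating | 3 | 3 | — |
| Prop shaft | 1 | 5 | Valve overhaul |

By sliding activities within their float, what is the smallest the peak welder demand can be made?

Schedule Pump rebuild@1, Valve overhaul@3, Deck coating@1, Prop shaft@4: d1:6  d2:6  d3:6  d4:5  d5:0 — peak 6.
No arrangement of the 12 feasible schedules does better.

6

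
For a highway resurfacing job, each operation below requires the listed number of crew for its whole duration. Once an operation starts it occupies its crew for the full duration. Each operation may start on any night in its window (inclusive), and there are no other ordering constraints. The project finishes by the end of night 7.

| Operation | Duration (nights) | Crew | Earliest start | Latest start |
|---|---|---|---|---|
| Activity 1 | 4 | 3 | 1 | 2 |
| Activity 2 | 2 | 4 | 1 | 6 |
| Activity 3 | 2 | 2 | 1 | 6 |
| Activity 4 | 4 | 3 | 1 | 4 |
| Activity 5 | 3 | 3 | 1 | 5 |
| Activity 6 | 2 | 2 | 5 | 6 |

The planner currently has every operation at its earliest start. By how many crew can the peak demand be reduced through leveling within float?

7

Early-start peak: n1:15  n2:15  n3:9  n4:6  n5:2  n6:2  n7:0 ⇒ 15.
Leveled (Activity 1@1, Activity 2@1, Activity 3@3, Activity 4@3, Activity 5@5, Activity 6@5): n1:7  n2:7  n3:8  n4:8  n5:8  n6:8  n7:3 ⇒ 8.
Reduction 15 − 8 = 7.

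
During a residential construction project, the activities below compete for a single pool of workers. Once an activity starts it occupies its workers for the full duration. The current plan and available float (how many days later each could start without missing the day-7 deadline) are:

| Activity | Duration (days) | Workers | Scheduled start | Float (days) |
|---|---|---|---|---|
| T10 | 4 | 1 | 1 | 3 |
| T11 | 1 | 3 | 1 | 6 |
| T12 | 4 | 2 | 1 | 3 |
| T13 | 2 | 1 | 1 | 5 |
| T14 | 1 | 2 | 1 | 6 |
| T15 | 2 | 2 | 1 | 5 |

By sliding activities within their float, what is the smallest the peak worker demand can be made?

4

Early-start (T10@1, T11@1, T12@1, T13@1, T14@1, T15@1) gives peak 11: d1:11  d2:6  d3:3  d4:3  d5:0  d6:0  d7:0.
Shift T12→2, T13→2, T14→5, T15→6.
Schedule T10@1, T11@1, T12@2, T13@2, T14@5, T15@6: d1:4  d2:4  d3:4  d4:3  d5:4  d6:2  d7:2 — peak 4.
Total worker-days = 23 over 7 days ⇒ peak ≥ ⌈23/7⌉ = 4, so 4 is optimal.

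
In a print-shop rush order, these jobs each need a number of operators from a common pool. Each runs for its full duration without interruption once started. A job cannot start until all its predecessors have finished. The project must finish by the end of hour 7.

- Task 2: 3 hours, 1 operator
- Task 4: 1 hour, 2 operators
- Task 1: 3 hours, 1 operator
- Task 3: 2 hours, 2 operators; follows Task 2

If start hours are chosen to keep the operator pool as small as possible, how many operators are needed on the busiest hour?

Early-start (Task 2@1, Task 4@1, Task 1@1, Task 3@4) gives peak 4: h1:4  h2:2  h3:2  h4:2  h5:2  h6:0  h7:0.
Shift Task 4→4, Task 3→5.
Schedule Task 2@1, Task 4@4, Task 1@1, Task 3@5: h1:2  h2:2  h3:2  h4:2  h5:2  h6:2  h7:0 — peak 2.
Total operator-hours = 12 over 7 hours ⇒ peak ≥ ⌈12/7⌉ = 2, so 2 is optimal.

2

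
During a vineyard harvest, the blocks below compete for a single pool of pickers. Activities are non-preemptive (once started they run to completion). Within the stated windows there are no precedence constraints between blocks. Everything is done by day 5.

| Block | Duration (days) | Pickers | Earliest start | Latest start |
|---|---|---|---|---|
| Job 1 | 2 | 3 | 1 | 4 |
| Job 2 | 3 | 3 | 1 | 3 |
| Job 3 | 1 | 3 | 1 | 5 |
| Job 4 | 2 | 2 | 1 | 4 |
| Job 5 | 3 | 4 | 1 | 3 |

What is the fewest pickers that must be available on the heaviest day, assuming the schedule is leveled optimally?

Early-start (Job 1@1, Job 2@1, Job 3@1, Job 4@1, Job 5@1) gives peak 15: d1:15  d2:12  d3:7  d4:0  d5:0.
Shift Job 3→4, Job 5→3.
Schedule Job 1@1, Job 2@1, Job 3@4, Job 4@1, Job 5@3: d1:8  d2:8  d3:7  d4:7  d5:4 — peak 8.

8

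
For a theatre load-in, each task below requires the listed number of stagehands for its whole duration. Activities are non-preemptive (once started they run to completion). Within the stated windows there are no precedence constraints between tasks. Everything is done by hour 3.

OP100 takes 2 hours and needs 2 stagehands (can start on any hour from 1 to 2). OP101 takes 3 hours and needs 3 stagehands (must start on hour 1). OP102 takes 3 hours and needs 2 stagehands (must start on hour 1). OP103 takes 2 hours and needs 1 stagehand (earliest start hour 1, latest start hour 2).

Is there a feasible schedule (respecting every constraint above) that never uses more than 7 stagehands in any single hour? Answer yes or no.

no

The minimum achievable peak is 8; 7 < 8, so no feasible schedule stays within the cap.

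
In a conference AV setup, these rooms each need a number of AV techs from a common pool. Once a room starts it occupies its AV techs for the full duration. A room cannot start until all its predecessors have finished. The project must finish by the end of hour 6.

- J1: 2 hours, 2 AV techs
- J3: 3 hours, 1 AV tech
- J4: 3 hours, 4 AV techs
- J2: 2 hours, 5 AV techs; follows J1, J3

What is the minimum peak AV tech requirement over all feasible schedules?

7

Schedule J1@1, J3@1, J4@1, J2@4: h1:7  h2:7  h3:5  h4:5  h5:5  h6:0 — peak 7.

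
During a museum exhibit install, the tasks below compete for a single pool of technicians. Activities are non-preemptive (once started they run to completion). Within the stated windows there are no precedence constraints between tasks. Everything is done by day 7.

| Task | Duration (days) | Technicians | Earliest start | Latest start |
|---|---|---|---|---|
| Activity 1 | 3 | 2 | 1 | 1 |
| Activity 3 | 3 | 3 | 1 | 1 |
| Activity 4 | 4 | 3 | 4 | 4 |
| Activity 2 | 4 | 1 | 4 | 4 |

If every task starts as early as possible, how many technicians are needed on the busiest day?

5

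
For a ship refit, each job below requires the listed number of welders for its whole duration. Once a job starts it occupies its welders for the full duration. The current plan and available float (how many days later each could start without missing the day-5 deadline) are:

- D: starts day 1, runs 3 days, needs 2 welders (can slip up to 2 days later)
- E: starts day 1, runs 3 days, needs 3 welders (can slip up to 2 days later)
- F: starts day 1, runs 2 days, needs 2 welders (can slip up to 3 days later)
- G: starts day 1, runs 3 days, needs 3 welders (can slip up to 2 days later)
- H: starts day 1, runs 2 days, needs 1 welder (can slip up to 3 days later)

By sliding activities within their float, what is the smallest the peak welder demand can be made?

Early-start (D@1, E@1, F@1, G@1, H@1) gives peak 11: d1:11  d2:11  d3:8  d4:0  d5:0.
Shift G→3.
Schedule D@1, E@1, F@1, G@3, H@1: d1:8  d2:8  d3:8  d4:3  d5:3 — peak 8.

8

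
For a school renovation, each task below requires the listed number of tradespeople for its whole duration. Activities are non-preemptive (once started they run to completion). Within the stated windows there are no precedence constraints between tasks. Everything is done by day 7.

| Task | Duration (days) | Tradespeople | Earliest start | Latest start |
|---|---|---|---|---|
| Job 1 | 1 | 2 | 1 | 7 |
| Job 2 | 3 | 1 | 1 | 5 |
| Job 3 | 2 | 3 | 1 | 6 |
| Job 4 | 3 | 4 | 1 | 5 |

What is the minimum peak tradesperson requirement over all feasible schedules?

4

Early-start (Job 1@1, Job 2@1, Job 3@1, Job 4@1) gives peak 10: d1:10  d2:8  d3:5  d4:0  d5:0  d6:0  d7:0.
Shift Job 3→2, Job 4→4.
Schedule Job 1@1, Job 2@1, Job 3@2, Job 4@4: d1:3  d2:4  d3:4  d4:4  d5:4  d6:4  d7:0 — peak 4.
Total tradesperson-days = 23 over 7 days ⇒ peak ≥ ⌈23/7⌉ = 4, so 4 is optimal.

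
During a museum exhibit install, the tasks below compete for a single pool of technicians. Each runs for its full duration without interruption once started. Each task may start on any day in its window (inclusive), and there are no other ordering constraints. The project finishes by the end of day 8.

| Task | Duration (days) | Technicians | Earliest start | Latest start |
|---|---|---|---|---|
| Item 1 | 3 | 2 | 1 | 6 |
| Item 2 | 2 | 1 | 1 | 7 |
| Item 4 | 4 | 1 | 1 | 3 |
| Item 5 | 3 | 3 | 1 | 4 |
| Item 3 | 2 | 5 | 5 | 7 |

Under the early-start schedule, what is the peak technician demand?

7

Early-start schedule: Item 1@1, Item 2@1, Item 4@1, Item 5@1, Item 3@5.
Load per day: day 1: 7, day 2: 7, day 3: 6, day 4: 1, day 5: 5, day 6: 5, day 7: 0, day 8: 0.
Peak is 7.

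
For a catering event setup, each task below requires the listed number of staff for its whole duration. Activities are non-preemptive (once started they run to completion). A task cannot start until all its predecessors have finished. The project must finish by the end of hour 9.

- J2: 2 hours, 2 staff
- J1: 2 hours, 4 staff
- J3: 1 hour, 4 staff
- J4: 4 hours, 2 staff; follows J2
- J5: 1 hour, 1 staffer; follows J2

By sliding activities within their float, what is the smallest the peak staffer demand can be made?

4

Early-start (J2@1, J1@1, J3@1, J4@3, J5@3) gives peak 10: h1:10  h2:6  h3:3  h4:2  h5:2  h6:2  h7:0  h8:0  h9:0.
Shift J1→3, J3→5, J4→6, J5→6.
Schedule J2@1, J1@3, J3@5, J4@6, J5@6: h1:2  h2:2  h3:4  h4:4  h5:4  h6:3  h7:2  h8:2  h9:2 — peak 4.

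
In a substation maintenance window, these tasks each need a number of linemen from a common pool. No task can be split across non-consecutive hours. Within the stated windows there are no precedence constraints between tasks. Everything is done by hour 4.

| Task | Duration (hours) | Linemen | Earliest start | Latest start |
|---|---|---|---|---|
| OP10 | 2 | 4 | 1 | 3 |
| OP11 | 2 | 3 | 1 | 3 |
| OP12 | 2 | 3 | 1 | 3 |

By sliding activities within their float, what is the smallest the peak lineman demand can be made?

Early-start (OP10@1, OP11@1, OP12@1) gives peak 10: h1:10  h2:10  h3:0  h4:0.
Shift OP11→3, OP12→3.
Schedule OP10@1, OP11@3, OP12@3: h1:4  h2:4  h3:6  h4:6 — peak 6.

6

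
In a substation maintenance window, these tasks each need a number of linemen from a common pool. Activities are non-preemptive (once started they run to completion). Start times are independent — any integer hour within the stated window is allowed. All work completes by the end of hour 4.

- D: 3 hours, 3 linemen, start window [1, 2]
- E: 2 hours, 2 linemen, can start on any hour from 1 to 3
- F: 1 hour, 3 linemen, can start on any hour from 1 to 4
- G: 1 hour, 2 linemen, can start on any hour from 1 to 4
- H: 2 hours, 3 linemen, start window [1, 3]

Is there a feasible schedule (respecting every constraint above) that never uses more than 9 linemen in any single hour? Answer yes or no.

Schedule D@1, E@1, F@4, G@1, H@3: h1:7  h2:5  h3:6  h4:6 — peak 7 ≤ 9.

yes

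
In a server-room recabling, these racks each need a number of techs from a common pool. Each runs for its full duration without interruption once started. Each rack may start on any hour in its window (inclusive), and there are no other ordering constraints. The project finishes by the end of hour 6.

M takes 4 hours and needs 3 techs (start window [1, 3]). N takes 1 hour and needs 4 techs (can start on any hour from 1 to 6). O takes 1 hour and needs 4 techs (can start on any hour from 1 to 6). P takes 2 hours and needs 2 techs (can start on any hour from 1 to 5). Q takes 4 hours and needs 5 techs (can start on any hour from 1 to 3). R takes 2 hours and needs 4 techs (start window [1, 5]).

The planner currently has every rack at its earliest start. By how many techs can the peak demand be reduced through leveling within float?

Early-start peak: h1:22  h2:14  h3:8  h4:8  h5:0  h6:0 ⇒ 22.
Leveled (M@1, N@1, O@2, P@1, Q@3, R@5): h1:9  h2:9  h3:8  h4:8  h5:9  h6:9 ⇒ 9.
Reduction 22 − 9 = 13.

13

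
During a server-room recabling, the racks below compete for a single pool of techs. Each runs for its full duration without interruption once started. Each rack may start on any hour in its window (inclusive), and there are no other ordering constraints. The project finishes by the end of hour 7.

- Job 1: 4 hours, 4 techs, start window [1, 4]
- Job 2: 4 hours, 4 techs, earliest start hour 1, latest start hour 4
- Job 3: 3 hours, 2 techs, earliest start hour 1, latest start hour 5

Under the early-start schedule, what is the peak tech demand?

Early-start schedule: Job 1@1, Job 2@1, Job 3@1.
Load per hour: hour 1: 10, hour 2: 10, hour 3: 10, hour 4: 8, hour 5: 0, hour 6: 0, hour 7: 0.
Peak is 10.

10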